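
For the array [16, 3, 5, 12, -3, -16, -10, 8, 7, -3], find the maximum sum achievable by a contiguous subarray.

Using Kadane's algorithm on [16, 3, 5, 12, -3, -16, -10, 8, 7, -3]:

Scanning through the array:
Position 1 (value 3): max_ending_here = 19, max_so_far = 19
Position 2 (value 5): max_ending_here = 24, max_so_far = 24
Position 3 (value 12): max_ending_here = 36, max_so_far = 36
Position 4 (value -3): max_ending_here = 33, max_so_far = 36
Position 5 (value -16): max_ending_here = 17, max_so_far = 36
Position 6 (value -10): max_ending_here = 7, max_so_far = 36
Position 7 (value 8): max_ending_here = 15, max_so_far = 36
Position 8 (value 7): max_ending_here = 22, max_so_far = 36
Position 9 (value -3): max_ending_here = 19, max_so_far = 36

Maximum subarray: [16, 3, 5, 12]
Maximum sum: 36

The maximum subarray is [16, 3, 5, 12] with sum 36. This subarray runs from index 0 to index 3.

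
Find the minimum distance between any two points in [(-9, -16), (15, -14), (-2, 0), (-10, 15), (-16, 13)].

Computing all pairwise distances among 5 points:

d((-9, -16), (15, -14)) = 24.0832
d((-9, -16), (-2, 0)) = 17.4642
d((-9, -16), (-10, 15)) = 31.0161
d((-9, -16), (-16, 13)) = 29.8329
d((15, -14), (-2, 0)) = 22.0227
d((15, -14), (-10, 15)) = 38.2884
d((15, -14), (-16, 13)) = 41.1096
d((-2, 0), (-10, 15)) = 17.0
d((-2, 0), (-16, 13)) = 19.105
d((-10, 15), (-16, 13)) = 6.3246 <-- minimum

Closest pair: (-10, 15) and (-16, 13) with distance 6.3246

The closest pair is (-10, 15) and (-16, 13) with Euclidean distance 6.3246. For 5 points, brute-force pairwise comparison is shown above. For large n, the divide-and-conquer algorithm (sort by x, recurse on halves, check the dividing strip) achieves O(n log n).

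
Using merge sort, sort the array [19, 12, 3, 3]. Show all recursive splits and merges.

Merge sort trace:

Split: [19, 12, 3, 3] -> [19, 12] and [3, 3]
  Split: [19, 12] -> [19] and [12]
  Merge: [19] + [12] -> [12, 19]
  Split: [3, 3] -> [3] and [3]
  Merge: [3] + [3] -> [3, 3]
Merge: [12, 19] + [3, 3] -> [3, 3, 12, 19]

Final sorted array: [3, 3, 12, 19]

The merge sort proceeds by recursively splitting the array and merging sorted halves.
After all merges, the sorted array is [3, 3, 12, 19].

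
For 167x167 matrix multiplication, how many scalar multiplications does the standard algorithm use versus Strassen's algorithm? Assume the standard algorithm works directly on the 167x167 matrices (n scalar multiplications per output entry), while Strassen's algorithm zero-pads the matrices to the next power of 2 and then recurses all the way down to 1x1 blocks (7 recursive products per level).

Matrix multiplication for 167x167 matrices:

Strassen's algorithm requires power-of-2 dimensions. Pad 167x167 to 256x256 (next power of 2).

Standard algorithm: 167^3 = 4657463 multiplications
Strassen's algorithm: 7^(log2(256)) = 7^8 = 5764801 multiplications
Difference: 4657463 - 5764801 = -1107338 (Strassen uses MORE here due to padding overhead — for small or just-over-power-of-2 n, padding can outweigh the per-level savings)

Standard: 4657463 multiplications (167^3). Strassen: 5764801 multiplications (7^8, after padding to 256x256). Strassen reduces 8 recursive multiplications to 7 at each level.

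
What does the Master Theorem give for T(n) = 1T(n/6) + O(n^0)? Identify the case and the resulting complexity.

Master Theorem for T(n) = 1T(n/6) + O(n^0):

a = 1, b = 6, c = 0
log_b(a) = log_6(1) = 0.0000

Case 2: c = 0 = log_6(1) = 0.0000
T(n) = O(n^0 log n) = O(log n)

For T(n) = 1T(n/6) + O(n^0): log_6(1) = 0.0000. This is Case 2 of the Master Theorem (c = log_b(a), equal work at all levels), giving O(log n).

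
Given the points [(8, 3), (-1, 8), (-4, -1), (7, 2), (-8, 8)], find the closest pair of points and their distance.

Computing all pairwise distances among 5 points:

d((8, 3), (-1, 8)) = 10.2956
d((8, 3), (-4, -1)) = 12.6491
d((8, 3), (7, 2)) = 1.4142 <-- minimum
d((8, 3), (-8, 8)) = 16.7631
d((-1, 8), (-4, -1)) = 9.4868
d((-1, 8), (7, 2)) = 10.0
d((-1, 8), (-8, 8)) = 7.0
d((-4, -1), (7, 2)) = 11.4018
d((-4, -1), (-8, 8)) = 9.8489
d((7, 2), (-8, 8)) = 16.1555

Closest pair: (8, 3) and (7, 2) with distance 1.4142

The closest pair is (8, 3) and (7, 2) with Euclidean distance 1.4142. For 5 points, brute-force pairwise comparison is shown above. For large n, the divide-and-conquer algorithm (sort by x, recurse on halves, check the dividing strip) achieves O(n log n).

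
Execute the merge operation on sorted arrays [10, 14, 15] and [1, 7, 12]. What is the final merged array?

Merging process:

Compare 10 vs 1: take 1 from right. Merged: [1]
Compare 10 vs 7: take 7 from right. Merged: [1, 7]
Compare 10 vs 12: take 10 from left. Merged: [1, 7, 10]
Compare 14 vs 12: take 12 from right. Merged: [1, 7, 10, 12]
Append remaining from left: [14, 15]. Merged: [1, 7, 10, 12, 14, 15]

Final merged array: [1, 7, 10, 12, 14, 15]
Total comparisons: 4

The merged array is [1, 7, 10, 12, 14, 15], requiring 4 comparisons. The merge step runs in O(n) time where n is the total number of elements.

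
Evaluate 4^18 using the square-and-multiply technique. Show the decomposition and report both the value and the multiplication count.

Computing 4^18 by squaring (build up from 4^1; each line after the first costs one multiplication):

4^1 = 4
4^2 = (4^1)^2 = 4^2 = 16
4^4 = (4^2)^2 = 16^2 = 256
4^8 = (4^4)^2 = 256^2 = 65536
4^9 = 4 * 4^8 = 4 * 65536 = 262144
4^18 = (4^9)^2 = 262144^2 = 68719476736

Result: 68719476736
Multiplications needed: 5 (5 lines after 4^1)

4^18 = 68719476736. Using exponentiation by squaring, this requires 5 multiplications. The key idea: if the exponent is even, square the half-power; if odd, multiply by the base once.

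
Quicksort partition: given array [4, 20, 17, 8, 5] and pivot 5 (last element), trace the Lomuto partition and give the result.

Lomuto partition with pivot = 5:

Initial array: [4, 20, 17, 8, 5]

arr[0]=4 <= 5: swap with position 0, array becomes [4, 20, 17, 8, 5]
arr[1]=20 > 5: no swap
arr[2]=17 > 5: no swap
arr[3]=8 > 5: no swap

Place pivot at position 1: [4, 5, 17, 8, 20]
Pivot position: 1

After partitioning with pivot 5, the array becomes [4, 5, 17, 8, 20]. The pivot is placed at index 1. All elements to the left of the pivot are <= 5, and all elements to the right are > 5.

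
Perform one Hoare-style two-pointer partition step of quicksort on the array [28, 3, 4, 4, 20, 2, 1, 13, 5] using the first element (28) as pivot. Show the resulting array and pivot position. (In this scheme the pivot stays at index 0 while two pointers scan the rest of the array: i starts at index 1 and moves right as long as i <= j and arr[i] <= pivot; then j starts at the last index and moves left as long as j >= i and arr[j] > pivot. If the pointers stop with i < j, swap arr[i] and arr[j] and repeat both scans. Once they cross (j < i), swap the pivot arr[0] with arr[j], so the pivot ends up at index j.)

Hoare-style two-pointer partition with pivot = 28:

Initial array: [28, 3, 4, 4, 20, 2, 1, 13, 5]

Pointers start at i = 1, j = 8.
i ends at 9, j ends at 8: the pointers have crossed (j < i), so scanning stops.

Swap pivot arr[0] with arr[8] to place pivot at position 8: [5, 3, 4, 4, 20, 2, 1, 13, 28]
Pivot position: 8

After partitioning with pivot 28, the array becomes [5, 3, 4, 4, 20, 2, 1, 13, 28]. The pivot is placed at index 8. All elements to the left of the pivot are <= 28, and all elements to the right are > 28.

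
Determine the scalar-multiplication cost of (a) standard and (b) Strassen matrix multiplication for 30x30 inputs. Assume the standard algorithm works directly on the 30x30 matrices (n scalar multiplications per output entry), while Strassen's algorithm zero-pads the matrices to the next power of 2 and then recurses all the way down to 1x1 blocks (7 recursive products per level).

Matrix multiplication for 30x30 matrices:

Strassen's algorithm requires power-of-2 dimensions. Pad 30x30 to 32x32 (next power of 2).

Standard algorithm: 30^3 = 27000 multiplications
Strassen's algorithm: 7^(log2(32)) = 7^5 = 16807 multiplications
Savings: 27000 - 16807 = 10193 multiplications

Standard: 27000 multiplications (30^3). Strassen: 16807 multiplications (7^5, after padding to 32x32). Strassen reduces 8 recursive multiplications to 7 at each level.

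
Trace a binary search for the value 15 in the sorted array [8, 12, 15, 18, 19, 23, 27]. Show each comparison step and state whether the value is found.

Binary search for 15 in [8, 12, 15, 18, 19, 23, 27]:

lo=0, hi=6, mid=3, arr[mid]=18 -> 18 > 15, search left half
lo=0, hi=2, mid=1, arr[mid]=12 -> 12 < 15, search right half
lo=2, hi=2, mid=2, arr[mid]=15 -> Found target at index 2!

Binary search finds 15 at index 2 after 3 comparisons. The search repeatedly halves the search space by comparing with the middle element.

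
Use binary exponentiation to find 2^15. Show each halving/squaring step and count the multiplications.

Computing 2^15 by squaring (build up from 2^1; each line after the first costs one multiplication):

2^1 = 2
2^2 = (2^1)^2 = 2^2 = 4
2^3 = 2 * 2^2 = 2 * 4 = 8
2^6 = (2^3)^2 = 8^2 = 64
2^7 = 2 * 2^6 = 2 * 64 = 128
2^14 = (2^7)^2 = 128^2 = 16384
2^15 = 2 * 2^14 = 2 * 16384 = 32768

Result: 32768
Multiplications needed: 6 (6 lines after 2^1)

2^15 = 32768. Using exponentiation by squaring, this requires 6 multiplications. The key idea: if the exponent is even, square the half-power; if odd, multiply by the base once.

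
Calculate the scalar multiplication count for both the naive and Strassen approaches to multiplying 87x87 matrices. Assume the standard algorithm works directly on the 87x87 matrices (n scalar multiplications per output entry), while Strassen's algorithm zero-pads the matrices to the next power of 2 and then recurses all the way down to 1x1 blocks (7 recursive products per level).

Matrix multiplication for 87x87 matrices:

Strassen's algorithm requires power-of-2 dimensions. Pad 87x87 to 128x128 (next power of 2).

Standard algorithm: 87^3 = 658503 multiplications
Strassen's algorithm: 7^(log2(128)) = 7^7 = 823543 multiplications
Difference: 658503 - 823543 = -165040 (Strassen uses MORE here due to padding overhead — for small or just-over-power-of-2 n, padding can outweigh the per-level savings)

Standard: 658503 multiplications (87^3). Strassen: 823543 multiplications (7^7, after padding to 128x128). Strassen reduces 8 recursive multiplications to 7 at each level.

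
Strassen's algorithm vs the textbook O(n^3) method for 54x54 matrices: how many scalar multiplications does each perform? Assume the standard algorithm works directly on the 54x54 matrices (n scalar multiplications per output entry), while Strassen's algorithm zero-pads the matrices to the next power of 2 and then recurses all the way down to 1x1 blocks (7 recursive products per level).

Matrix multiplication for 54x54 matrices:

Strassen's algorithm requires power-of-2 dimensions. Pad 54x54 to 64x64 (next power of 2).

Standard algorithm: 54^3 = 157464 multiplications
Strassen's algorithm: 7^(log2(64)) = 7^6 = 117649 multiplications
Savings: 157464 - 117649 = 39815 multiplications

Standard: 157464 multiplications (54^3). Strassen: 117649 multiplications (7^6, after padding to 64x64). Strassen reduces 8 recursive multiplications to 7 at each level.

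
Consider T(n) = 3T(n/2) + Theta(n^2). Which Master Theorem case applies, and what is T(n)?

Master Theorem for T(n) = 3T(n/2) + O(n^2):

a = 3, b = 2, c = 2
log_b(a) = log_2(3) = 1.5850

Case 3: c = 2 > log_2(3) = 1.5850
T(n) = O(n^2) = O(n^2)

For T(n) = 3T(n/2) + O(n^2): log_2(3) = 1.5850. This is Case 3 of the Master Theorem (c > log_b(a), work dominated by root), giving O(n^2).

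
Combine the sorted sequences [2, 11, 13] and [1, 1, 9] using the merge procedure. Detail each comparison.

Merging process:

Compare 2 vs 1: take 1 from right. Merged: [1]
Compare 2 vs 1: take 1 from right. Merged: [1, 1]
Compare 2 vs 9: take 2 from left. Merged: [1, 1, 2]
Compare 11 vs 9: take 9 from right. Merged: [1, 1, 2, 9]
Append remaining from left: [11, 13]. Merged: [1, 1, 2, 9, 11, 13]

Final merged array: [1, 1, 2, 9, 11, 13]
Total comparisons: 4

The merged array is [1, 1, 2, 9, 11, 13], requiring 4 comparisons. The merge step runs in O(n) time where n is the total number of elements.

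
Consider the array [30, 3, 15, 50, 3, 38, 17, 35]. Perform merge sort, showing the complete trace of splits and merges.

Merge sort trace:

Split: [30, 3, 15, 50, 3, 38, 17, 35] -> [30, 3, 15, 50] and [3, 38, 17, 35]
  Split: [30, 3, 15, 50] -> [30, 3] and [15, 50]
    Split: [30, 3] -> [30] and [3]
    Merge: [30] + [3] -> [3, 30]
    Split: [15, 50] -> [15] and [50]
    Merge: [15] + [50] -> [15, 50]
  Merge: [3, 30] + [15, 50] -> [3, 15, 30, 50]
  Split: [3, 38, 17, 35] -> [3, 38] and [17, 35]
    Split: [3, 38] -> [3] and [38]
    Merge: [3] + [38] -> [3, 38]
    Split: [17, 35] -> [17] and [35]
    Merge: [17] + [35] -> [17, 35]
  Merge: [3, 38] + [17, 35] -> [3, 17, 35, 38]
Merge: [3, 15, 30, 50] + [3, 17, 35, 38] -> [3, 3, 15, 17, 30, 35, 38, 50]

Final sorted array: [3, 3, 15, 17, 30, 35, 38, 50]

The merge sort proceeds by recursively splitting the array and merging sorted halves.
After all merges, the sorted array is [3, 3, 15, 17, 30, 35, 38, 50].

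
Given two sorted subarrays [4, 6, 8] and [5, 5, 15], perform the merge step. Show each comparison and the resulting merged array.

Merging process:

Compare 4 vs 5: take 4 from left. Merged: [4]
Compare 6 vs 5: take 5 from right. Merged: [4, 5]
Compare 6 vs 5: take 5 from right. Merged: [4, 5, 5]
Compare 6 vs 15: take 6 from left. Merged: [4, 5, 5, 6]
Compare 8 vs 15: take 8 from left. Merged: [4, 5, 5, 6, 8]
Append remaining from right: [15]. Merged: [4, 5, 5, 6, 8, 15]

Final merged array: [4, 5, 5, 6, 8, 15]
Total comparisons: 5

The merged array is [4, 5, 5, 6, 8, 15], requiring 5 comparisons. The merge step runs in O(n) time where n is the total number of elements.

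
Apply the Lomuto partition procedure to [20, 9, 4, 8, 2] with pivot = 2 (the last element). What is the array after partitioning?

Lomuto partition with pivot = 2:

Initial array: [20, 9, 4, 8, 2]

arr[0]=20 > 2: no swap
arr[1]=9 > 2: no swap
arr[2]=4 > 2: no swap
arr[3]=8 > 2: no swap

Place pivot at position 0: [2, 9, 4, 8, 20]
Pivot position: 0

After partitioning with pivot 2, the array becomes [2, 9, 4, 8, 20]. The pivot is placed at index 0. All elements to the left of the pivot are <= 2, and all elements to the right are > 2.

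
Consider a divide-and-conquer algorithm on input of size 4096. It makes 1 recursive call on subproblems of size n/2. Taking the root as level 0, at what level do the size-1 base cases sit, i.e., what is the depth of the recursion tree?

For divide and conquer with division factor 2:

Problem sizes at each level:
Level 0: 4096
Level 1: 2048
Level 2: 1024
Level 3: 512
Level 4: 256
Level 5: 128
Level 6: 64
Level 7: 32
Level 8: 16
Level 9: 8
Level 10: 4
Level 11: 2
Level 12: 1

The root is level 0 and the size-1 base case is level 12 (the tree spans levels 0 through 12, i.e. 13 levels counting the root), so the depth is the number of divisions: log_2(4096) = 12

The recursion tree depth is log_2(4096) = 12. At each level, the problem size is divided by 2, so it takes 12 divisions to reduce to a base case of size 1. The algorithm makes 1 recursive call at each level.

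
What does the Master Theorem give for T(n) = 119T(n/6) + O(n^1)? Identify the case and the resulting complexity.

Master Theorem for T(n) = 119T(n/6) + O(n^1):

a = 119, b = 6, c = 1
log_b(a) = log_6(119) = 2.6673

Case 1: c = 1 < log_6(119) = 2.6673
T(n) = O(n^(log_6 119))

For T(n) = 119T(n/6) + O(n^1): log_6(119) = 2.6673. This is Case 1 of the Master Theorem (c < log_b(a), work dominated by leaves), giving O(n^(log_6 119)).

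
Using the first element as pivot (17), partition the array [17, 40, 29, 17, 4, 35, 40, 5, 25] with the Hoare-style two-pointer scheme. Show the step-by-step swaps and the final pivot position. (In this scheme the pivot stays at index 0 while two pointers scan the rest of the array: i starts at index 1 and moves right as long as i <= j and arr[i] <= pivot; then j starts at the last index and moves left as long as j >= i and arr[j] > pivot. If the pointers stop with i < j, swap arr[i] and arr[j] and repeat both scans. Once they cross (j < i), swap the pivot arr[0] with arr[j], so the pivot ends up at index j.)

Hoare-style two-pointer partition with pivot = 17:

Initial array: [17, 40, 29, 17, 4, 35, 40, 5, 25]

Pointers start at i = 1, j = 8.
i stops at index 1 (arr[1]=40 > 17), j stops at index 7 (arr[7]=5 <= 17): swap arr[1] and arr[7], array becomes [17, 5, 29, 17, 4, 35, 40, 40, 25]
i stops at index 2 (arr[2]=29 > 17), j stops at index 4 (arr[4]=4 <= 17): swap arr[2] and arr[4], array becomes [17, 5, 4, 17, 29, 35, 40, 40, 25]
i ends at 4, j ends at 3: the pointers have crossed (j < i), so scanning stops.

Swap pivot arr[0] with arr[3] to place pivot at position 3: [17, 5, 4, 17, 29, 35, 40, 40, 25]
Pivot position: 3

After partitioning with pivot 17, the array becomes [17, 5, 4, 17, 29, 35, 40, 40, 25]. The pivot is placed at index 3. All elements to the left of the pivot are <= 17, and all elements to the right are > 17.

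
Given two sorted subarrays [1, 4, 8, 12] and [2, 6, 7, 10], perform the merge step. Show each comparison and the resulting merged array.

Merging process:

Compare 1 vs 2: take 1 from left. Merged: [1]
Compare 4 vs 2: take 2 from right. Merged: [1, 2]
Compare 4 vs 6: take 4 from left. Merged: [1, 2, 4]
Compare 8 vs 6: take 6 from right. Merged: [1, 2, 4, 6]
Compare 8 vs 7: take 7 from right. Merged: [1, 2, 4, 6, 7]
Compare 8 vs 10: take 8 from left. Merged: [1, 2, 4, 6, 7, 8]
Compare 12 vs 10: take 10 from right. Merged: [1, 2, 4, 6, 7, 8, 10]
Append remaining from left: [12]. Merged: [1, 2, 4, 6, 7, 8, 10, 12]

Final merged array: [1, 2, 4, 6, 7, 8, 10, 12]
Total comparisons: 7

The merged array is [1, 2, 4, 6, 7, 8, 10, 12], requiring 7 comparisons. The merge step runs in O(n) time where n is the total number of elements.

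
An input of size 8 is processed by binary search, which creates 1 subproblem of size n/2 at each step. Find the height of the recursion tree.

For divide and conquer with division factor 2:

Problem sizes at each level:
Level 0: 8
Level 1: 4
Level 2: 2
Level 3: 1

The root is level 0 and the size-1 base case is level 3 (the tree spans levels 0 through 3, i.e. 4 levels counting the root), so the depth is the number of divisions: log_2(8) = 3

The recursion tree depth is log_2(8) = 3. At each level, the problem size is divided by 2, so it takes 3 divisions to reduce to a base case of size 1. The algorithm makes 1 recursive call at each level.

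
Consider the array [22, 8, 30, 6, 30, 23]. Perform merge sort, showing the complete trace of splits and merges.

Merge sort trace:

Split: [22, 8, 30, 6, 30, 23] -> [22, 8, 30] and [6, 30, 23]
  Split: [22, 8, 30] -> [22] and [8, 30]
    Split: [8, 30] -> [8] and [30]
    Merge: [8] + [30] -> [8, 30]
  Merge: [22] + [8, 30] -> [8, 22, 30]
  Split: [6, 30, 23] -> [6] and [30, 23]
    Split: [30, 23] -> [30] and [23]
    Merge: [30] + [23] -> [23, 30]
  Merge: [6] + [23, 30] -> [6, 23, 30]
Merge: [8, 22, 30] + [6, 23, 30] -> [6, 8, 22, 23, 30, 30]

Final sorted array: [6, 8, 22, 23, 30, 30]

The merge sort proceeds by recursively splitting the array and merging sorted halves.
After all merges, the sorted array is [6, 8, 22, 23, 30, 30].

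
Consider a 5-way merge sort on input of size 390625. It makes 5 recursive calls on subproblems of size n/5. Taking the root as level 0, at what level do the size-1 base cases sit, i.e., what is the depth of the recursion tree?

For divide and conquer with division factor 5:

Problem sizes at each level:
Level 0: 390625
Level 1: 78125
Level 2: 15625
Level 3: 3125
Level 4: 625
Level 5: 125
Level 6: 25
Level 7: 5
Level 8: 1

The root is level 0 and the size-1 base case is level 8 (the tree spans levels 0 through 8, i.e. 9 levels counting the root), so the depth is the number of divisions: log_5(390625) = 8

The recursion tree depth is log_5(390625) = 8. At each level, the problem size is divided by 5, so it takes 8 divisions to reduce to a base case of size 1. The algorithm makes 5 recursive calls at each level.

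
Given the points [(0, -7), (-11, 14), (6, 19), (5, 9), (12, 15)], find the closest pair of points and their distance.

Computing all pairwise distances among 5 points:

d((0, -7), (-11, 14)) = 23.7065
d((0, -7), (6, 19)) = 26.6833
d((0, -7), (5, 9)) = 16.7631
d((0, -7), (12, 15)) = 25.0599
d((-11, 14), (6, 19)) = 17.72
d((-11, 14), (5, 9)) = 16.7631
d((-11, 14), (12, 15)) = 23.0217
d((6, 19), (5, 9)) = 10.0499
d((6, 19), (12, 15)) = 7.2111 <-- minimum
d((5, 9), (12, 15)) = 9.2195

Closest pair: (6, 19) and (12, 15) with distance 7.2111

The closest pair is (6, 19) and (12, 15) with Euclidean distance 7.2111. For 5 points, brute-force pairwise comparison is shown above. For large n, the divide-and-conquer algorithm (sort by x, recurse on halves, check the dividing strip) achieves O(n log n).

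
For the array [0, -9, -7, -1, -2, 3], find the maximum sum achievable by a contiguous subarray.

Using Kadane's algorithm on [0, -9, -7, -1, -2, 3]:

Scanning through the array:
Position 1 (value -9): max_ending_here = -9, max_so_far = 0
Position 2 (value -7): max_ending_here = -7, max_so_far = 0
Position 3 (value -1): max_ending_here = -1, max_so_far = 0
Position 4 (value -2): max_ending_here = -2, max_so_far = 0
Position 5 (value 3): max_ending_here = 3, max_so_far = 3

Maximum subarray: [3]
Maximum sum: 3

The maximum subarray is [3] with sum 3. This subarray runs from index 5 to index 5.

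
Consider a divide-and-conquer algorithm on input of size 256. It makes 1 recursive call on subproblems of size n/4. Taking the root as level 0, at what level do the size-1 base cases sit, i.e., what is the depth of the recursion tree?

For divide and conquer with division factor 4:

Problem sizes at each level:
Level 0: 256
Level 1: 64
Level 2: 16
Level 3: 4
Level 4: 1

The root is level 0 and the size-1 base case is level 4 (the tree spans levels 0 through 4, i.e. 5 levels counting the root), so the depth is the number of divisions: log_4(256) = 4

The recursion tree depth is log_4(256) = 4. At each level, the problem size is divided by 4, so it takes 4 divisions to reduce to a base case of size 1. The algorithm makes 1 recursive call at each level.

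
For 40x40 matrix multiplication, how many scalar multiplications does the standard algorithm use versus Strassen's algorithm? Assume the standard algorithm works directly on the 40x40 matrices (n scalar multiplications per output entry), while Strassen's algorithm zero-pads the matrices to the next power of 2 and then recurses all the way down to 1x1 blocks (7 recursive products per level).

Matrix multiplication for 40x40 matrices:

Strassen's algorithm requires power-of-2 dimensions. Pad 40x40 to 64x64 (next power of 2).

Standard algorithm: 40^3 = 64000 multiplications
Strassen's algorithm: 7^(log2(64)) = 7^6 = 117649 multiplications
Difference: 64000 - 117649 = -53649 (Strassen uses MORE here due to padding overhead — for small or just-over-power-of-2 n, padding can outweigh the per-level savings)

Standard: 64000 multiplications (40^3). Strassen: 117649 multiplications (7^6, after padding to 64x64). Strassen reduces 8 recursive multiplications to 7 at each level.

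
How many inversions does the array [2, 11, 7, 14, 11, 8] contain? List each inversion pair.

Finding inversions in [2, 11, 7, 14, 11, 8]:

(1, 2): arr[1]=11 > arr[2]=7
(1, 5): arr[1]=11 > arr[5]=8
(3, 4): arr[3]=14 > arr[4]=11
(3, 5): arr[3]=14 > arr[5]=8
(4, 5): arr[4]=11 > arr[5]=8

Total inversions: 5

The array has 5 inversion(s): (1,2), (1,5), (3,4), (3,5), (4,5). Each pair (i,j) satisfies i < j and arr[i] > arr[j].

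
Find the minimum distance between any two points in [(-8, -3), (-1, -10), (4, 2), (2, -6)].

Computing all pairwise distances among 4 points:

d((-8, -3), (-1, -10)) = 9.8995
d((-8, -3), (4, 2)) = 13.0
d((-8, -3), (2, -6)) = 10.4403
d((-1, -10), (4, 2)) = 13.0
d((-1, -10), (2, -6)) = 5.0 <-- minimum
d((4, 2), (2, -6)) = 8.2462

Closest pair: (-1, -10) and (2, -6) with distance 5.0

The closest pair is (-1, -10) and (2, -6) with Euclidean distance 5.0. For 4 points, brute-force pairwise comparison is shown above. For large n, the divide-and-conquer algorithm (sort by x, recurse on halves, check the dividing strip) achieves O(n log n).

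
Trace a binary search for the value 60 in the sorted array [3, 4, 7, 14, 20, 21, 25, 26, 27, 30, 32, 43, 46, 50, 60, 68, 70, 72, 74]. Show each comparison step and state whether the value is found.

Binary search for 60 in [3, 4, 7, 14, 20, 21, 25, 26, 27, 30, 32, 43, 46, 50, 60, 68, 70, 72, 74]:

lo=0, hi=18, mid=9, arr[mid]=30 -> 30 < 60, search right half
lo=10, hi=18, mid=14, arr[mid]=60 -> Found target at index 14!

Binary search finds 60 at index 14 after 2 comparisons. The search repeatedly halves the search space by comparing with the middle element.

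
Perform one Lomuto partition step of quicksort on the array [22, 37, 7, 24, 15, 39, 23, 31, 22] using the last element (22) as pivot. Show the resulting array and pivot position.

Lomuto partition with pivot = 22:

Initial array: [22, 37, 7, 24, 15, 39, 23, 31, 22]

arr[0]=22 <= 22: swap with position 0, array becomes [22, 37, 7, 24, 15, 39, 23, 31, 22]
arr[1]=37 > 22: no swap
arr[2]=7 <= 22: swap with position 1, array becomes [22, 7, 37, 24, 15, 39, 23, 31, 22]
arr[3]=24 > 22: no swap
arr[4]=15 <= 22: swap with position 2, array becomes [22, 7, 15, 24, 37, 39, 23, 31, 22]
arr[5]=39 > 22: no swap
arr[6]=23 > 22: no swap
arr[7]=31 > 22: no swap

Place pivot at position 3: [22, 7, 15, 22, 37, 39, 23, 31, 24]
Pivot position: 3

After partitioning with pivot 22, the array becomes [22, 7, 15, 22, 37, 39, 23, 31, 24]. The pivot is placed at index 3. All elements to the left of the pivot are <= 22, and all elements to the right are > 22.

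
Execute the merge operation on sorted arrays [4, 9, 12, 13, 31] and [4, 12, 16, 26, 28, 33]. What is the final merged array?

Merging process:

Compare 4 vs 4: take 4 from left. Merged: [4]
Compare 9 vs 4: take 4 from right. Merged: [4, 4]
Compare 9 vs 12: take 9 from left. Merged: [4, 4, 9]
Compare 12 vs 12: take 12 from left. Merged: [4, 4, 9, 12]
Compare 13 vs 12: take 12 from right. Merged: [4, 4, 9, 12, 12]
Compare 13 vs 16: take 13 from left. Merged: [4, 4, 9, 12, 12, 13]
Compare 31 vs 16: take 16 from right. Merged: [4, 4, 9, 12, 12, 13, 16]
Compare 31 vs 26: take 26 from right. Merged: [4, 4, 9, 12, 12, 13, 16, 26]
Compare 31 vs 28: take 28 from right. Merged: [4, 4, 9, 12, 12, 13, 16, 26, 28]
Compare 31 vs 33: take 31 from left. Merged: [4, 4, 9, 12, 12, 13, 16, 26, 28, 31]
Append remaining from right: [33]. Merged: [4, 4, 9, 12, 12, 13, 16, 26, 28, 31, 33]

Final merged array: [4, 4, 9, 12, 12, 13, 16, 26, 28, 31, 33]
Total comparisons: 10

The merged array is [4, 4, 9, 12, 12, 13, 16, 26, 28, 31, 33], requiring 10 comparisons. The merge step runs in O(n) time where n is the total number of elements.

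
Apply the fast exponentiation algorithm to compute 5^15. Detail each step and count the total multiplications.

Computing 5^15 by squaring (build up from 5^1; each line after the first costs one multiplication):

5^1 = 5
5^2 = (5^1)^2 = 5^2 = 25
5^3 = 5 * 5^2 = 5 * 25 = 125
5^6 = (5^3)^2 = 125^2 = 15625
5^7 = 5 * 5^6 = 5 * 15625 = 78125
5^14 = (5^7)^2 = 78125^2 = 6103515625
5^15 = 5 * 5^14 = 5 * 6103515625 = 30517578125

Result: 30517578125
Multiplications needed: 6 (6 lines after 5^1)

5^15 = 30517578125. Using exponentiation by squaring, this requires 6 multiplications. The key idea: if the exponent is even, square the half-power; if odd, multiply by the base once.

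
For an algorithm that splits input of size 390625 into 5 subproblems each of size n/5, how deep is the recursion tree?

For divide and conquer with division factor 5:

Problem sizes at each level:
Level 0: 390625
Level 1: 78125
Level 2: 15625
Level 3: 3125
Level 4: 625
Level 5: 125
Level 6: 25
Level 7: 5
Level 8: 1

The root is level 0 and the size-1 base case is level 8 (the tree spans levels 0 through 8, i.e. 9 levels counting the root), so the depth is the number of divisions: log_5(390625) = 8

The recursion tree depth is log_5(390625) = 8. At each level, the problem size is divided by 5, so it takes 8 divisions to reduce to a base case of size 1. The algorithm makes 5 recursive calls at each level.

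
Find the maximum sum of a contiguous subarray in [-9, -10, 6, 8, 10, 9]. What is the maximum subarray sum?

Using Kadane's algorithm on [-9, -10, 6, 8, 10, 9]:

Scanning through the array:
Position 1 (value -10): max_ending_here = -10, max_so_far = -9
Position 2 (value 6): max_ending_here = 6, max_so_far = 6
Position 3 (value 8): max_ending_here = 14, max_so_far = 14
Position 4 (value 10): max_ending_here = 24, max_so_far = 24
Position 5 (value 9): max_ending_here = 33, max_so_far = 33

Maximum subarray: [6, 8, 10, 9]
Maximum sum: 33

The maximum subarray is [6, 8, 10, 9] with sum 33. This subarray runs from index 2 to index 5.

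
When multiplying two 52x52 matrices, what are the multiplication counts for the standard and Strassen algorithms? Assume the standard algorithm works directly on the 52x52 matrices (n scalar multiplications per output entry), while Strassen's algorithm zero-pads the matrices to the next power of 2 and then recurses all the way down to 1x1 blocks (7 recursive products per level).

Matrix multiplication for 52x52 matrices:

Strassen's algorithm requires power-of-2 dimensions. Pad 52x52 to 64x64 (next power of 2).

Standard algorithm: 52^3 = 140608 multiplications
Strassen's algorithm: 7^(log2(64)) = 7^6 = 117649 multiplications
Savings: 140608 - 117649 = 22959 multiplications

Standard: 140608 multiplications (52^3). Strassen: 117649 multiplications (7^6, after padding to 64x64). Strassen reduces 8 recursive multiplications to 7 at each level.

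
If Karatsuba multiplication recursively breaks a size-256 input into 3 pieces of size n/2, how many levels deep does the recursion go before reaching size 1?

For divide and conquer with division factor 2:

Problem sizes at each level:
Level 0: 256
Level 1: 128
Level 2: 64
Level 3: 32
Level 4: 16
Level 5: 8
Level 6: 4
Level 7: 2
Level 8: 1

The root is level 0 and the size-1 base case is level 8 (the tree spans levels 0 through 8, i.e. 9 levels counting the root), so the depth is the number of divisions: log_2(256) = 8

The recursion tree depth is log_2(256) = 8. At each level, the problem size is divided by 2, so it takes 8 divisions to reduce to a base case of size 1. The algorithm makes 3 recursive calls at each level.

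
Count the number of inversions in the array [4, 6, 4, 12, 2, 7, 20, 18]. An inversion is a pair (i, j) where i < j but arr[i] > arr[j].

Finding inversions in [4, 6, 4, 12, 2, 7, 20, 18]:

(0, 4): arr[0]=4 > arr[4]=2
(1, 2): arr[1]=6 > arr[2]=4
(1, 4): arr[1]=6 > arr[4]=2
(2, 4): arr[2]=4 > arr[4]=2
(3, 4): arr[3]=12 > arr[4]=2
(3, 5): arr[3]=12 > arr[5]=7
(6, 7): arr[6]=20 > arr[7]=18

Total inversions: 7

The array has 7 inversion(s): (0,4), (1,2), (1,4), (2,4), (3,4), (3,5), (6,7). Each pair (i,j) satisfies i < j and arr[i] > arr[j].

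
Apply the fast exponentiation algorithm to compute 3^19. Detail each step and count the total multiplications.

Computing 3^19 by squaring (build up from 3^1; each line after the first costs one multiplication):

3^1 = 3
3^2 = (3^1)^2 = 3^2 = 9
3^4 = (3^2)^2 = 9^2 = 81
3^8 = (3^4)^2 = 81^2 = 6561
3^9 = 3 * 3^8 = 3 * 6561 = 19683
3^18 = (3^9)^2 = 19683^2 = 387420489
3^19 = 3 * 3^18 = 3 * 387420489 = 1162261467

Result: 1162261467
Multiplications needed: 6 (6 lines after 3^1)

3^19 = 1162261467. Using exponentiation by squaring, this requires 6 multiplications. The key idea: if the exponent is even, square the half-power; if odd, multiply by the base once.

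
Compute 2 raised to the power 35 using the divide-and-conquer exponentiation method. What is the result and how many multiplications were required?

Computing 2^35 by squaring (build up from 2^1; each line after the first costs one multiplication):

2^1 = 2
2^2 = (2^1)^2 = 2^2 = 4
2^4 = (2^2)^2 = 4^2 = 16
2^8 = (2^4)^2 = 16^2 = 256
2^16 = (2^8)^2 = 256^2 = 65536
2^17 = 2 * 2^16 = 2 * 65536 = 131072
2^34 = (2^17)^2 = 131072^2 = 17179869184
2^35 = 2 * 2^34 = 2 * 17179869184 = 34359738368

Result: 34359738368
Multiplications needed: 7 (7 lines after 2^1)

2^35 = 34359738368. Using exponentiation by squaring, this requires 7 multiplications. The key idea: if the exponent is even, square the half-power; if odd, multiply by the base once.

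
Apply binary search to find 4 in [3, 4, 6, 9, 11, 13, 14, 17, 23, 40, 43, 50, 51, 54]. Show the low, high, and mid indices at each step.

Binary search for 4 in [3, 4, 6, 9, 11, 13, 14, 17, 23, 40, 43, 50, 51, 54]:

lo=0, hi=13, mid=6, arr[mid]=14 -> 14 > 4, search left half
lo=0, hi=5, mid=2, arr[mid]=6 -> 6 > 4, search left half
lo=0, hi=1, mid=0, arr[mid]=3 -> 3 < 4, search right half
lo=1, hi=1, mid=1, arr[mid]=4 -> Found target at index 1!

Binary search finds 4 at index 1 after 4 comparisons. The search repeatedly halves the search space by comparing with the middle element.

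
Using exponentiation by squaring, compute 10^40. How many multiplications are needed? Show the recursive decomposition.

Computing 10^40 by squaring (build up from 10^1; each line after the first costs one multiplication):

10^1 = 10
10^2 = (10^1)^2 = 10^2 = 100
10^4 = (10^2)^2 = 100^2 = 10000
10^5 = 10 * 10^4 = 10 * 10000 = 100000
10^10 = (10^5)^2 = 100000^2 = 10000000000
10^20 = (10^10)^2 = 10000000000^2 = 100000000000000000000
10^40 = (10^20)^2 = 100000000000000000000^2 = 10000000000000000000000000000000000000000

Result: 10000000000000000000000000000000000000000
Multiplications needed: 6 (6 lines after 10^1)

10^40 = 10000000000000000000000000000000000000000. Using exponentiation by squaring, this requires 6 multiplications. The key idea: if the exponent is even, square the half-power; if odd, multiply by the base once.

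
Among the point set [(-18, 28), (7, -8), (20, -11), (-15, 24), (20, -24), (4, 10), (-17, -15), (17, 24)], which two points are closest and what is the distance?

Computing all pairwise distances among 8 points:

d((-18, 28), (7, -8)) = 43.8292
d((-18, 28), (20, -11)) = 54.4518
d((-18, 28), (-15, 24)) = 5.0 <-- minimum
d((-18, 28), (20, -24)) = 64.405
d((-18, 28), (4, 10)) = 28.4253
d((-18, 28), (-17, -15)) = 43.0116
d((-18, 28), (17, 24)) = 35.2278
d((7, -8), (20, -11)) = 13.3417
d((7, -8), (-15, 24)) = 38.833
d((7, -8), (20, -24)) = 20.6155
d((7, -8), (4, 10)) = 18.2483
d((7, -8), (-17, -15)) = 25.0
d((7, -8), (17, 24)) = 33.5261
d((20, -11), (-15, 24)) = 49.4975
d((20, -11), (20, -24)) = 13.0
d((20, -11), (4, 10)) = 26.4008
d((20, -11), (-17, -15)) = 37.2156
d((20, -11), (17, 24)) = 35.1283
d((-15, 24), (20, -24)) = 59.4054
d((-15, 24), (4, 10)) = 23.6008
d((-15, 24), (-17, -15)) = 39.0512
d((-15, 24), (17, 24)) = 32.0
d((20, -24), (4, 10)) = 37.5766
d((20, -24), (-17, -15)) = 38.0789
d((20, -24), (17, 24)) = 48.0937
d((4, 10), (-17, -15)) = 32.6497
d((4, 10), (17, 24)) = 19.105
d((-17, -15), (17, 24)) = 51.7397

Closest pair: (-18, 28) and (-15, 24) with distance 5.0

The closest pair is (-18, 28) and (-15, 24) with Euclidean distance 5.0. For 8 points, brute-force pairwise comparison is shown above. For large n, the divide-and-conquer algorithm (sort by x, recurse on halves, check the dividing strip) achieves O(n log n).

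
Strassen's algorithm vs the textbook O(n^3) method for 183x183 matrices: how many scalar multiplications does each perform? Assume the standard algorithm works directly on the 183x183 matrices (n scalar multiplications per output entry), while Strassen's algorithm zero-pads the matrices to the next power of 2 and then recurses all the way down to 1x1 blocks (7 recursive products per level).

Matrix multiplication for 183x183 matrices:

Strassen's algorithm requires power-of-2 dimensions. Pad 183x183 to 256x256 (next power of 2).

Standard algorithm: 183^3 = 6128487 multiplications
Strassen's algorithm: 7^(log2(256)) = 7^8 = 5764801 multiplications
Savings: 6128487 - 5764801 = 363686 multiplications

Standard: 6128487 multiplications (183^3). Strassen: 5764801 multiplications (7^8, after padding to 256x256). Strassen reduces 8 recursive multiplications to 7 at each level.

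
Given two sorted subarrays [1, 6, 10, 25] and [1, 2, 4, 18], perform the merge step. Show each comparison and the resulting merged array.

Merging process:

Compare 1 vs 1: take 1 from left. Merged: [1]
Compare 6 vs 1: take 1 from right. Merged: [1, 1]
Compare 6 vs 2: take 2 from right. Merged: [1, 1, 2]
Compare 6 vs 4: take 4 from right. Merged: [1, 1, 2, 4]
Compare 6 vs 18: take 6 from left. Merged: [1, 1, 2, 4, 6]
Compare 10 vs 18: take 10 from left. Merged: [1, 1, 2, 4, 6, 10]
Compare 25 vs 18: take 18 from right. Merged: [1, 1, 2, 4, 6, 10, 18]
Append remaining from left: [25]. Merged: [1, 1, 2, 4, 6, 10, 18, 25]

Final merged array: [1, 1, 2, 4, 6, 10, 18, 25]
Total comparisons: 7

The merged array is [1, 1, 2, 4, 6, 10, 18, 25], requiring 7 comparisons. The merge step runs in O(n) time where n is the total number of elements.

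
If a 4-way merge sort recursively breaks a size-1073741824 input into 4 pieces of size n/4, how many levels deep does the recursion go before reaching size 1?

For divide and conquer with division factor 4:

Problem sizes at each level:
Level 0: 1073741824
Level 1: 268435456
Level 2: 67108864
Level 3: 16777216
Level 4: 4194304
Level 5: 1048576
Level 6: 262144
Level 7: 65536
Level 8: 16384
Level 9: 4096
Level 10: 1024
Level 11: 256
Level 12: 64
Level 13: 16
Level 14: 4
Level 15: 1

The root is level 0 and the size-1 base case is level 15 (the tree spans levels 0 through 15, i.e. 16 levels counting the root), so the depth is the number of divisions: log_4(1073741824) = 15

The recursion tree depth is log_4(1073741824) = 15. At each level, the problem size is divided by 4, so it takes 15 divisions to reduce to a base case of size 1. The algorithm makes 4 recursive calls at each level.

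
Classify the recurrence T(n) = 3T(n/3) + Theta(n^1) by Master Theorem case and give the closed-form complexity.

Master Theorem for T(n) = 3T(n/3) + O(n^1):

a = 3, b = 3, c = 1
log_b(a) = log_3(3) = 1.0000

Case 2: c = 1 = log_3(3) = 1.0000
T(n) = O(n^1 log n) = O(n log n)

For T(n) = 3T(n/3) + O(n^1): log_3(3) = 1.0000. This is Case 2 of the Master Theorem (c = log_b(a), equal work at all levels), giving O(n log n).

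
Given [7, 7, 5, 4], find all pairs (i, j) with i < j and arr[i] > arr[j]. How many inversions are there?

Finding inversions in [7, 7, 5, 4]:

(0, 2): arr[0]=7 > arr[2]=5
(0, 3): arr[0]=7 > arr[3]=4
(1, 2): arr[1]=7 > arr[2]=5
(1, 3): arr[1]=7 > arr[3]=4
(2, 3): arr[2]=5 > arr[3]=4

Total inversions: 5

The array has 5 inversion(s): (0,2), (0,3), (1,2), (1,3), (2,3). Each pair (i,j) satisfies i < j and arr[i] > arr[j].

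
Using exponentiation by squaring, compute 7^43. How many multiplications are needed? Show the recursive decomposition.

Computing 7^43 by squaring (build up from 7^1; each line after the first costs one multiplication):

7^1 = 7
7^2 = (7^1)^2 = 7^2 = 49
7^4 = (7^2)^2 = 49^2 = 2401
7^5 = 7 * 7^4 = 7 * 2401 = 16807
7^10 = (7^5)^2 = 16807^2 = 282475249
7^20 = (7^10)^2 = 282475249^2 = 79792266297612001
7^21 = 7 * 7^20 = 7 * 79792266297612001 = 558545864083284007
7^42 = (7^21)^2 = 558545864083284007^2 = 311973482284542371301330321821976049
7^43 = 7 * 7^42 = 7 * 311973482284542371301330321821976049 = 2183814375991796599109312252753832343

Result: 2183814375991796599109312252753832343
Multiplications needed: 8 (8 lines after 7^1)

7^43 = 2183814375991796599109312252753832343. Using exponentiation by squaring, this requires 8 multiplications. The key idea: if the exponent is even, square the half-power; if odd, multiply by the base once.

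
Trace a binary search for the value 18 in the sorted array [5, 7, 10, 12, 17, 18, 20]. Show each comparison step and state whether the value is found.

Binary search for 18 in [5, 7, 10, 12, 17, 18, 20]:

lo=0, hi=6, mid=3, arr[mid]=12 -> 12 < 18, search right half
lo=4, hi=6, mid=5, arr[mid]=18 -> Found target at index 5!

Binary search finds 18 at index 5 after 2 comparisons. The search repeatedly halves the search space by comparing with the middle element.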